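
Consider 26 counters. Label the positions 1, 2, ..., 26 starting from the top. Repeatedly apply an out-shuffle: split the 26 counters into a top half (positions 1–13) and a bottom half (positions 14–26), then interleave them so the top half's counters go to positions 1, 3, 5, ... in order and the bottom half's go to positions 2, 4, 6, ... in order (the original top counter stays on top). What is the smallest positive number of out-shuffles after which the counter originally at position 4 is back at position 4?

Follow position 4 under repeated out-shuffles:
4 → 7 → 13 → 25 → 24 → 22 → 18 → 10 → 19 → 12 → 23 → 20 → 14 → 2 → 3 → 5 → 9 → 17 → 8 → 15 → 4
It first returns after 20 out-shuffles.

20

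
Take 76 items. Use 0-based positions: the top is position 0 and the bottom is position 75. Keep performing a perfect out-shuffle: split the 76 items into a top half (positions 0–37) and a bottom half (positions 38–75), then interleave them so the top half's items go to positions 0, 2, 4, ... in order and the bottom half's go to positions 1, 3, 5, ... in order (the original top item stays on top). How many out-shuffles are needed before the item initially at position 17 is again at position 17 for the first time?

20

Follow position 17 under repeated out-shuffles:
17 → 34 → 68 → 61 → 47 → 19 → 38 → 1 → 2 → 4 → 8 → 16 → 32 → 64 → 53 → 31 → 62 → 49 → 23 → 46 → 17
It first returns after 20 out-shuffles.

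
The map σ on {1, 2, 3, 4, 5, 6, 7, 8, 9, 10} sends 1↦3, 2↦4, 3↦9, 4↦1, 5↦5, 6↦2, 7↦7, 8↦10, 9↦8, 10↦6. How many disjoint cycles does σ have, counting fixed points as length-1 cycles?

3

Cycle decomposition: (1 3 9 8 10 6 2 4) (5) (7).
3 cycles.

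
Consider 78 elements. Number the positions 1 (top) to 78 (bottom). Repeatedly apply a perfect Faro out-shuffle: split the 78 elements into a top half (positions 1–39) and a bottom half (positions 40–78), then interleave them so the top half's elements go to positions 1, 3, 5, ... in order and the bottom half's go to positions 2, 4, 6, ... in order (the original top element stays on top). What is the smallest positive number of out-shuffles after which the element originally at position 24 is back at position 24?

30

Follow position 24 under repeated out-shuffles:
24 → 47 → 16 → 31 → 61 → 44 → 10 → 19 → ... → 24 (length 30)
It first returns after 30 out-shuffles.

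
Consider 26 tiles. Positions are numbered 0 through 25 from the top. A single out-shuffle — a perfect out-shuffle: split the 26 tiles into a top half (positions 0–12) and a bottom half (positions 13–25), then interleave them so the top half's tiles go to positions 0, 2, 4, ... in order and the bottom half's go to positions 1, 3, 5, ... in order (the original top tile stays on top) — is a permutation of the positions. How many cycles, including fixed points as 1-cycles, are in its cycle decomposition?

4

Trace each unvisited position around until it returns:
(0) (1 2 4 8 16 7 ... len 20) (5 10 20 15) (25)
4 cycles in total.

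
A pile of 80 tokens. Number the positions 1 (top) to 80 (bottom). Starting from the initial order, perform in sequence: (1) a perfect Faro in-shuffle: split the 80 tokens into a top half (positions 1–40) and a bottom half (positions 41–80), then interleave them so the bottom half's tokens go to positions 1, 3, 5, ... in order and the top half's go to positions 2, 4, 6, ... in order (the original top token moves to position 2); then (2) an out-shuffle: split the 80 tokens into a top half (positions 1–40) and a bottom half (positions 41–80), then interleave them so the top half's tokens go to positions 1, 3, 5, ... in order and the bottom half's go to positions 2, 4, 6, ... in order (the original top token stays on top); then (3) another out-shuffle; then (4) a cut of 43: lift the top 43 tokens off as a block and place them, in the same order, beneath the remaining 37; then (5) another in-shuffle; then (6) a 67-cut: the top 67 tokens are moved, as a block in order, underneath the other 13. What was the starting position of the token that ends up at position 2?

15

Undo the operations in reverse order, starting from position 2:
  undo op 6 (cut 67): 2 ← 69
  undo op 5 (in-shuffle, from bottom half): 69 ← 75
  undo op 4 (cut 43): 75 ← 38
  undo op 3 (out-shuffle, from bottom half): 38 ← 59
  undo op 2 (out-shuffle, from top half): 59 ← 30
  undo op 1 (in-shuffle, from top half): 30 ← 15
So the token at position 2 came from original position 15.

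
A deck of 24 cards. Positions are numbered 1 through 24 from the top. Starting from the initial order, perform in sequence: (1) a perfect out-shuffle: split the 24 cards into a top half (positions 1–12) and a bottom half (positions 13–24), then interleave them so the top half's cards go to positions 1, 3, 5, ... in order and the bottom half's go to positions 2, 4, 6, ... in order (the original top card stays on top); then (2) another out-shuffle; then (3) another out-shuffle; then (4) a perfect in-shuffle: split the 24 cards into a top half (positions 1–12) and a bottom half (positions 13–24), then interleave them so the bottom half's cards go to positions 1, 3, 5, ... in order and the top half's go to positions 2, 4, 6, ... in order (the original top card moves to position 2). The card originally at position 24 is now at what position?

Track the card from position 24 forward through each operation:
  after op 1 (out-shuffle): 24 → 24
  after op 2 (out-shuffle): 24 → 24
  after op 3 (out-shuffle): 24 → 24
  after op 4 (in-shuffle): 24 → 23

23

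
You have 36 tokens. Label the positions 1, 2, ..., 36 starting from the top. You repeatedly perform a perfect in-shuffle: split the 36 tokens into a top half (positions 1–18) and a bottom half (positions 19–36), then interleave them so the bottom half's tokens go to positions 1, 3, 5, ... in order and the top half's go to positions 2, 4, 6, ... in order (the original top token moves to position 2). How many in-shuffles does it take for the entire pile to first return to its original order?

The in-shuffle permutes the 36 positions with cycle lengths [36].
Every token is home exactly when every cycle has completed a whole number of laps, i.e. after lcm(36) = 36 in-shuffles.

36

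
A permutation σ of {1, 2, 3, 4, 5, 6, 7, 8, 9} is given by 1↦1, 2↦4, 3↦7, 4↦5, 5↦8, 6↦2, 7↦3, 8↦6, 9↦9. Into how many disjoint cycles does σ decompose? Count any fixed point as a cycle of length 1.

4

Cycle decomposition: (1) (2 4 5 8 6) (3 7) (9).
4 cycles.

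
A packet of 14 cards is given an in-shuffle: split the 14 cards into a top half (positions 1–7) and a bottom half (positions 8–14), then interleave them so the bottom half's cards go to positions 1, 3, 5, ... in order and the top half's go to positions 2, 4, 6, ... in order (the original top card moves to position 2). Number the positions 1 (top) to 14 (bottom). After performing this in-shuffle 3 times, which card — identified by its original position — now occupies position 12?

9

Work backwards from position 12, undoing one in-shuffle at a time:
12 ← 6 ← 3 ← 9
So the card now at position 12 started at position 9.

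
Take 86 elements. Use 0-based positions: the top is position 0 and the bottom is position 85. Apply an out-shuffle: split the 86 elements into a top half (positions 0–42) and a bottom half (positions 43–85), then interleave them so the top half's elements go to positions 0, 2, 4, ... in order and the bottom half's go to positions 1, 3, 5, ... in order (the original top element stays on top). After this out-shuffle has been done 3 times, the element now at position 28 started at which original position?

Work backwards from position 28, undoing one out-shuffle at a time:
28 ← 14 ← 7 ← 46
So the element now at position 28 started at position 46.

46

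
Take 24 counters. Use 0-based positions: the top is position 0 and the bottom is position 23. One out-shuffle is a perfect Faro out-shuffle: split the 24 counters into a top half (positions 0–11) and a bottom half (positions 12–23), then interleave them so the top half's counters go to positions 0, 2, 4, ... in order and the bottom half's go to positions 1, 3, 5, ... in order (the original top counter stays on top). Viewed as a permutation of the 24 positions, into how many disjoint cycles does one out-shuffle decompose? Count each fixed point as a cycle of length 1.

Trace each unvisited position around until it returns:
(0) (1 2 4 8 16 9 ... len 11) (5 10 20 17 11 22 ... len 11) (23)
4 cycles in total.

4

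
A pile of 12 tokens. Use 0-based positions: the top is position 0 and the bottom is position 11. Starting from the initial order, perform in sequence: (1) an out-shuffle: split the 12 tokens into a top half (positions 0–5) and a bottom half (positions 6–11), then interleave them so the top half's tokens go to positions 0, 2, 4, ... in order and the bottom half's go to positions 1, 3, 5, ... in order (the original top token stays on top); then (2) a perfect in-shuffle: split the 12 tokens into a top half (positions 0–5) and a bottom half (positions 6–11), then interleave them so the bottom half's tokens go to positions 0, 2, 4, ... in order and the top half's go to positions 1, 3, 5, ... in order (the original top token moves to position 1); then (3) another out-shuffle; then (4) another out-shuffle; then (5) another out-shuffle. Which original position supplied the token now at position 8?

0

Undo the operations in reverse order, starting from position 8:
  undo op 5 (out-shuffle, from top half): 8 ← 4
  undo op 4 (out-shuffle, from top half): 4 ← 2
  undo op 3 (out-shuffle, from top half): 2 ← 1
  undo op 2 (in-shuffle, from top half): 1 ← 0
  undo op 1 (out-shuffle, from top half): 0 ← 0
So the token at position 8 came from original position 0.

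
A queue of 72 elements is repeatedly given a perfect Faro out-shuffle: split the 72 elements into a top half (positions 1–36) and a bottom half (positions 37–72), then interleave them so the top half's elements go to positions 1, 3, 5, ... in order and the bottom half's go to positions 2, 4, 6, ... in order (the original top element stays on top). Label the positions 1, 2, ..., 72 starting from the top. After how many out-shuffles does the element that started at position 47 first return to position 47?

Follow position 47 under repeated out-shuffles:
47 → 22 → 43 → 14 → 27 → 53 → 34 → 67 → ... → 47 (length 35)
It first returns after 35 out-shuffles.

35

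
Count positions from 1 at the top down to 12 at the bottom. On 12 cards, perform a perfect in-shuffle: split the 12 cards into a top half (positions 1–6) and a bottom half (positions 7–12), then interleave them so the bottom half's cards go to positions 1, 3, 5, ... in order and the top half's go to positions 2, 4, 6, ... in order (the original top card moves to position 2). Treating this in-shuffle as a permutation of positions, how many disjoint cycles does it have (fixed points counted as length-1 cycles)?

Trace each unvisited position around until it returns:
(1 2 4 8 3 6 ... len 12)
1 cycle in total.

1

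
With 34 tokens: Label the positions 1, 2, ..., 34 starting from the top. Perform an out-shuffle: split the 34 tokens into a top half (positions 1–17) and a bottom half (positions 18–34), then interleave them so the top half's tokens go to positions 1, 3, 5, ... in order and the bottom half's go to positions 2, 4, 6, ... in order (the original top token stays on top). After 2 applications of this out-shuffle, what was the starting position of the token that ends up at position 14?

Work backwards from position 14, undoing one out-shuffle at a time:
14 ← 24 ← 29
So the token now at position 14 started at position 29.

29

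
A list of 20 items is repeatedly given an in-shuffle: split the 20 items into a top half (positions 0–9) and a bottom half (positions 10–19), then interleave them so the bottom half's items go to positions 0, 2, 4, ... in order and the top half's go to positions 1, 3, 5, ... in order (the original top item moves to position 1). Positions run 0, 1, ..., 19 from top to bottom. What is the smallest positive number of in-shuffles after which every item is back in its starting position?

The in-shuffle permutes the 20 positions with cycle lengths [2, 3, 3, 6, 6].
Every item is home exactly when every cycle has completed a whole number of laps, i.e. after lcm(2, 3, 6) = 6 in-shuffles.

6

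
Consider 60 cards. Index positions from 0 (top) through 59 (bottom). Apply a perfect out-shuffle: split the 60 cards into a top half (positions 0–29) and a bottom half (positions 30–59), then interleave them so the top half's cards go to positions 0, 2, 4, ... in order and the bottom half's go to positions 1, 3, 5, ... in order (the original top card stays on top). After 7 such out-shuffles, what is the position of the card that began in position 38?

Track the card's position through each out-shuffle:
38 → 17 → 34 → 9 → 18 → 36 → 13 → 26

26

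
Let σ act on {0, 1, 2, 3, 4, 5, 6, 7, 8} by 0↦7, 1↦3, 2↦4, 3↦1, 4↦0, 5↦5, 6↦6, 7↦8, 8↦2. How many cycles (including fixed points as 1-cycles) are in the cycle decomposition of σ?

4

Cycle decomposition: (0 7 8 2 4) (1 3) (5) (6).
4 cycles.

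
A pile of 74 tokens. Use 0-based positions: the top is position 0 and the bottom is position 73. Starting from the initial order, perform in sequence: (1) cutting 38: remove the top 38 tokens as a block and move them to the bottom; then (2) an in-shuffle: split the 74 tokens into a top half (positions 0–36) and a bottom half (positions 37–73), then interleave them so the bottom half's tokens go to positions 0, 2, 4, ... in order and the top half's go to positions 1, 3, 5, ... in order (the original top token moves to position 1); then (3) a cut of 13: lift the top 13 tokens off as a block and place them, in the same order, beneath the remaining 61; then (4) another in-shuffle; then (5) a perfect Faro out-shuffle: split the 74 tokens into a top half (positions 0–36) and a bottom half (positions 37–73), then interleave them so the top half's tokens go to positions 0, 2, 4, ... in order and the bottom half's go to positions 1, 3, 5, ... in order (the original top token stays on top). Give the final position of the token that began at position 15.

Track the token from position 15 forward through each operation:
  after op 1 (cut 38): 15 → 51
  after op 2 (in-shuffle): 51 → 28
  after op 3 (cut 13): 28 → 15
  after op 4 (in-shuffle): 15 → 31
  after op 5 (out-shuffle): 31 → 62

62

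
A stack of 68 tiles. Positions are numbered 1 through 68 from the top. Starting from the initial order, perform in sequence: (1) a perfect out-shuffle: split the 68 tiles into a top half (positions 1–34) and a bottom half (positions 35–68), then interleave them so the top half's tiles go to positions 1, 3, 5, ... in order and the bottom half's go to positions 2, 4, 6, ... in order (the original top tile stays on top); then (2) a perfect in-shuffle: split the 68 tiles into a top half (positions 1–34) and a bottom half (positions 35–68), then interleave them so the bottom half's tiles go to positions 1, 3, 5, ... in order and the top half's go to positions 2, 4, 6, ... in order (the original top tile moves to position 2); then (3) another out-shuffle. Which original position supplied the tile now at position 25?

21

Undo the operations in reverse order, starting from position 25:
  undo op 3 (out-shuffle, from top half): 25 ← 13
  undo op 2 (in-shuffle, from bottom half): 13 ← 41
  undo op 1 (out-shuffle, from top half): 41 ← 21
So the tile at position 25 came from original position 21.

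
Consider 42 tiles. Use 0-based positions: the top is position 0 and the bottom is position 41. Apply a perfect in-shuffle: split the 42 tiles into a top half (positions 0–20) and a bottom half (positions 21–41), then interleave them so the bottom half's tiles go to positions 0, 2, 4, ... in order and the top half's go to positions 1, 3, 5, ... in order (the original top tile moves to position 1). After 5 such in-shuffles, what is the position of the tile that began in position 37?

Track the tile's position through each in-shuffle:
37 → 32 → 22 → 2 → 5 → 11

11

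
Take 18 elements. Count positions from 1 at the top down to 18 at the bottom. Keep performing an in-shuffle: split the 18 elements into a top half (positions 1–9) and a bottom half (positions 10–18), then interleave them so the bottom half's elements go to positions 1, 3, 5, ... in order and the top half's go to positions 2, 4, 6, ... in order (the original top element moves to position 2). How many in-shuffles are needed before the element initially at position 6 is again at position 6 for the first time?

18

Follow position 6 under repeated in-shuffles:
6 → 12 → 5 → 10 → 1 → 2 → 4 → 8 → 16 → 13 → 7 → 14 → 9 → 18 → 17 → 15 → 11 → 3 → 6
It first returns after 18 in-shuffles.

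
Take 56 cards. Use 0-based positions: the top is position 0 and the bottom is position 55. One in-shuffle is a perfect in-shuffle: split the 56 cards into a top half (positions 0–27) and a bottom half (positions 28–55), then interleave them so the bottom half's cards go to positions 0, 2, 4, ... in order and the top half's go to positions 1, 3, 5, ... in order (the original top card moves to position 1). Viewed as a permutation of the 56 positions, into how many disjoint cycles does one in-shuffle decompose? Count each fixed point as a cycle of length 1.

Trace each unvisited position around until it returns:
(0 1 3 7 15 31 ... len 18) (2 5 11 23 47 38 ... len 18) (4 9 19 39 22 45 ... len 18) (18 37)
4 cycles in total.

4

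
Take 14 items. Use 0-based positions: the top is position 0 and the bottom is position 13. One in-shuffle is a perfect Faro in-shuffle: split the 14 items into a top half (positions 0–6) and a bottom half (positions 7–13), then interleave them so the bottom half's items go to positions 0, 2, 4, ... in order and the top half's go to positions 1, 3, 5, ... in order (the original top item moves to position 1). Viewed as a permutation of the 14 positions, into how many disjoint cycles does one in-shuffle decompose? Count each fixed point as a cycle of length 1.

4

Trace each unvisited position around until it returns:
(0 1 3 7) (2 5 11 8) (4 9) (6 13 12 10)
4 cycles in total.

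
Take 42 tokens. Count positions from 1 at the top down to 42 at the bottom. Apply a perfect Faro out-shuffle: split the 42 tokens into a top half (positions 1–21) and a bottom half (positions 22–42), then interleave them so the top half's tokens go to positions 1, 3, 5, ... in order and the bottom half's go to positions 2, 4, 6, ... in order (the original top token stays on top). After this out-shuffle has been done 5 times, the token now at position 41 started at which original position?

Work backwards from position 41, undoing one out-shuffle at a time:
41 ← 21 ← 11 ← 6 ← 24 ← 33
So the token now at position 41 started at position 33.

33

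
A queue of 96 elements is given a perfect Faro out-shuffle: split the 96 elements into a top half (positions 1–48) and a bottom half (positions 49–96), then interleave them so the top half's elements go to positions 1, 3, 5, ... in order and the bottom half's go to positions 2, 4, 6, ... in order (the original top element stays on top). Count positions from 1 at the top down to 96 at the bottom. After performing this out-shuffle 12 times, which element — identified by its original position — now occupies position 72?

Work backwards from position 72, undoing one out-shuffle at a time:
72 ← 84 ← 90 ← 93 ← 47 ← 24 ← 60 ← 78 ← 87 ← 44 ← 70 ← 83 ← 42
So the element now at position 72 started at position 42.

42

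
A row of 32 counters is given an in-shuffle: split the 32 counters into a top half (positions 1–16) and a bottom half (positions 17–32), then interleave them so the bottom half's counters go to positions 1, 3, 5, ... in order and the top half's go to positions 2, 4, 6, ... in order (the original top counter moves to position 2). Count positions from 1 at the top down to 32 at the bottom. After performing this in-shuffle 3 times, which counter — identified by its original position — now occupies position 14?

10

Work backwards from position 14, undoing one in-shuffle at a time:
14 ← 7 ← 20 ← 10
So the counter now at position 14 started at position 10.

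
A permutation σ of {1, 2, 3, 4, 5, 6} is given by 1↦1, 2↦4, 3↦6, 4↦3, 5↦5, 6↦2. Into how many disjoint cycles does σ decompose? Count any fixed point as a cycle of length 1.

Cycle decomposition: (1) (2 4 3 6) (5).
3 cycles.

3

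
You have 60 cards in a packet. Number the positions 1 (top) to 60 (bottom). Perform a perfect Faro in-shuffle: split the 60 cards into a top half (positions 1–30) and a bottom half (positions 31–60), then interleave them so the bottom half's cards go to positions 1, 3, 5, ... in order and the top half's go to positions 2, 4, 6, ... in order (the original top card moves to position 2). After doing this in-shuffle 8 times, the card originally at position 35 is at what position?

54

Track the card's position through each in-shuffle:
35 → 9 → 18 → 36 → 11 → 22 → 44 → 27 → 54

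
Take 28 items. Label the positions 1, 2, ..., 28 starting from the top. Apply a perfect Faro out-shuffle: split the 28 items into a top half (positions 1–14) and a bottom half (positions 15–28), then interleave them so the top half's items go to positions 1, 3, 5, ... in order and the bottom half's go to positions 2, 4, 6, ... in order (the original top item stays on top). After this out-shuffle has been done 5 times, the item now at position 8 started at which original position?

Work backwards from position 8, undoing one out-shuffle at a time:
8 ← 18 ← 23 ← 12 ← 20 ← 24
So the item now at position 8 started at position 24.

24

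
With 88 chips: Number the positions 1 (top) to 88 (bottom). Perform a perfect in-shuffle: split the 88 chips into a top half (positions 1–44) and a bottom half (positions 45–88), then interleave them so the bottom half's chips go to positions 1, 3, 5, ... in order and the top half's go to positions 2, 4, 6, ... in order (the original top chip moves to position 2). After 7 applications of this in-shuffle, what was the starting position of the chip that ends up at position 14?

Work backwards from position 14, undoing one in-shuffle at a time:
14 ← 7 ← 48 ← 24 ← 12 ← 6 ← 3 ← 46
So the chip now at position 14 started at position 46.

46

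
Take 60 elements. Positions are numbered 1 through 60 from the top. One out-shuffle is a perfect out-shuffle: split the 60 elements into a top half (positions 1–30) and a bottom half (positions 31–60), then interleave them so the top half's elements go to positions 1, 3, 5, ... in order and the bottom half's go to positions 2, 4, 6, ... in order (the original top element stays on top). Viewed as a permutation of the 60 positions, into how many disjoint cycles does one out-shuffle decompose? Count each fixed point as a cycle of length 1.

3

Trace each unvisited position around until it returns:
(1) (2 3 5 9 17 33 ... len 58) (60)
3 cycles in total.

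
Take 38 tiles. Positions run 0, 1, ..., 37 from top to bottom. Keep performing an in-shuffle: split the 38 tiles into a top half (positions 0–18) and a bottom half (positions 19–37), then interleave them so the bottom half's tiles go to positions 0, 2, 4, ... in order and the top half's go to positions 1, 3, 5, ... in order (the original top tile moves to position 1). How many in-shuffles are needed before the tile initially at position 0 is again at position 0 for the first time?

Follow position 0 under repeated in-shuffles:
0 → 1 → 3 → 7 → 15 → 31 → 24 → 10 → 21 → 4 → 9 → 19 → 0
It first returns after 12 in-shuffles.

12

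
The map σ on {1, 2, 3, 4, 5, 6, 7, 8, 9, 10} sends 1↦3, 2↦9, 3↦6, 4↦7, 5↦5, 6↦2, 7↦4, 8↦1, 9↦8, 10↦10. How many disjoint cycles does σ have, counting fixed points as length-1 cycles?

Cycle decomposition: (1 3 6 2 9 8) (4 7) (5) (10).
4 cycles.

4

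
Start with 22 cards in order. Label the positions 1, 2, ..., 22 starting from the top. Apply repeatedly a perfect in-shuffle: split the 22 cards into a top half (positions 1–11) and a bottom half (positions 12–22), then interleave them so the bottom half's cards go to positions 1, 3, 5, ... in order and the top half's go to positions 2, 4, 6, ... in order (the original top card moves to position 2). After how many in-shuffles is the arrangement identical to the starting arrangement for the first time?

11

The in-shuffle permutes the 22 positions with cycle lengths [11, 11].
Every card is home exactly when every cycle has completed a whole number of laps, i.e. after lcm(11) = 11 in-shuffles.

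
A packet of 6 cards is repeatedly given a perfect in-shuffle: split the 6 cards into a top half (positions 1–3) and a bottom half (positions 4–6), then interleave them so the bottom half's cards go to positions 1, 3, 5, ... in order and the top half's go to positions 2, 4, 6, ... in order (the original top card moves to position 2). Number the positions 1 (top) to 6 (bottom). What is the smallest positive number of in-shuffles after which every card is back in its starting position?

3

The in-shuffle permutes the 6 positions with cycle lengths [3, 3].
Every card is home exactly when every cycle has completed a whole number of laps, i.e. after lcm(3) = 3 in-shuffles.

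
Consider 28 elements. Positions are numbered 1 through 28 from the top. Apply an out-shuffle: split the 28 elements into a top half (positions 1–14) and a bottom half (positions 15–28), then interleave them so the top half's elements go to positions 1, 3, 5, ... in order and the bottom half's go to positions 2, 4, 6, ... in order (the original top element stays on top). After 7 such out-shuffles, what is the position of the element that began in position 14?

Track the element's position through each out-shuffle:
14 → 27 → 26 → 24 → 20 → 12 → 23 → 18

18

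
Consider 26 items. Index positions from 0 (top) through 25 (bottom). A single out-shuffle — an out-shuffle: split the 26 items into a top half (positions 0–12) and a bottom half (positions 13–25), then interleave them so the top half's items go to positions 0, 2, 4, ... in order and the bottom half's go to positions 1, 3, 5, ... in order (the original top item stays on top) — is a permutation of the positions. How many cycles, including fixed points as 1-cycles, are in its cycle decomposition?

4

Trace each unvisited position around until it returns:
(0) (1 2 4 8 16 7 ... len 20) (5 10 20 15) (25)
4 cycles in total.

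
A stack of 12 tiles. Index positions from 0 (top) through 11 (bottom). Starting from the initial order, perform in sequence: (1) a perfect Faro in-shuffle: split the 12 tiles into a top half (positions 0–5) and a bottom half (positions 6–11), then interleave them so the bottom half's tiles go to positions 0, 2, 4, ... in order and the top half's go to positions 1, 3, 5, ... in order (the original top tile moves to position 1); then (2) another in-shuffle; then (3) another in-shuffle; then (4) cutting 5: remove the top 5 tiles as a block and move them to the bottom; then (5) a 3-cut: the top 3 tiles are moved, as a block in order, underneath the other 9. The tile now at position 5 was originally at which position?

Undo the operations in reverse order, starting from position 5:
  undo op 5 (cut 3): 5 ← 8
  undo op 4 (cut 5): 8 ← 1
  undo op 3 (in-shuffle, from top half): 1 ← 0
  undo op 2 (in-shuffle, from bottom half): 0 ← 6
  undo op 1 (in-shuffle, from bottom half): 6 ← 9
So the tile at position 5 came from original position 9.

9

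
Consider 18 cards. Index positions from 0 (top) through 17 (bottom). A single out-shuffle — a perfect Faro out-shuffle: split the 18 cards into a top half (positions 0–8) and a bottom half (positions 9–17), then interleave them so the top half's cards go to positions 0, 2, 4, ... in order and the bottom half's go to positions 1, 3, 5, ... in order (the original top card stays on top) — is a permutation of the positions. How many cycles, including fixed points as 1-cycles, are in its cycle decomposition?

Trace each unvisited position around until it returns:
(0) (1 2 4 8 16 15 13 9) (3 6 12 7 14 11 5 10) (17)
4 cycles in total.

4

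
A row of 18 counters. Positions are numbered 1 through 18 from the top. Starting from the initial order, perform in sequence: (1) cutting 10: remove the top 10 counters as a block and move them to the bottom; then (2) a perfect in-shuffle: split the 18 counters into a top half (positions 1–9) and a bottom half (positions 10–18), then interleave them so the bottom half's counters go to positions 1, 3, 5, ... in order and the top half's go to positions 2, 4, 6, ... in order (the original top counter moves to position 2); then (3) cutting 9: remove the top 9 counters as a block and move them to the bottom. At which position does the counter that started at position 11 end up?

Track the counter from position 11 forward through each operation:
  after op 1 (cut 10): 11 → 1
  after op 2 (in-shuffle): 1 → 2
  after op 3 (cut 9): 2 → 11

11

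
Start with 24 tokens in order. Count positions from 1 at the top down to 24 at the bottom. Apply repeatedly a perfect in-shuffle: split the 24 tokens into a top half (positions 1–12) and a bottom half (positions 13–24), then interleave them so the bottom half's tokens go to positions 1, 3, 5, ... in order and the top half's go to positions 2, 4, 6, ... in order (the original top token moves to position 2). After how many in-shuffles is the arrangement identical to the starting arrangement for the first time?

The in-shuffle permutes the 24 positions with cycle lengths [4, 20].
Every token is home exactly when every cycle has completed a whole number of laps, i.e. after lcm(4, 20) = 20 in-shuffles.

20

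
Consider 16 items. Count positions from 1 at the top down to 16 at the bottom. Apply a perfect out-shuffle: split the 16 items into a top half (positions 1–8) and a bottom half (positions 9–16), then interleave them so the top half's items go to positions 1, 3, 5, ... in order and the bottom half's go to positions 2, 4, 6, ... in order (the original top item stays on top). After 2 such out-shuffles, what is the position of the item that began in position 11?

Track the item's position through each out-shuffle:
11 → 6 → 11

11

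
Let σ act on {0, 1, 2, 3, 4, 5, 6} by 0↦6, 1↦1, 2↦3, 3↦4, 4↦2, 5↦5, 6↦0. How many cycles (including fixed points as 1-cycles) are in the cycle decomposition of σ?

Cycle decomposition: (0 6) (1) (2 3 4) (5).
4 cycles.

4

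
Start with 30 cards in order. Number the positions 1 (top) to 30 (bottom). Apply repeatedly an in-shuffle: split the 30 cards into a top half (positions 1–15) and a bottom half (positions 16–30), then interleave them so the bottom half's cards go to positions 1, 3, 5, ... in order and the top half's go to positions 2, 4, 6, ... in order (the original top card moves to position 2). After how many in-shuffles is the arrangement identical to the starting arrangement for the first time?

The in-shuffle permutes the 30 positions with cycle lengths [5, 5, 5, 5, 5, 5].
Every card is home exactly when every cycle has completed a whole number of laps, i.e. after lcm(5) = 5 in-shuffles.

5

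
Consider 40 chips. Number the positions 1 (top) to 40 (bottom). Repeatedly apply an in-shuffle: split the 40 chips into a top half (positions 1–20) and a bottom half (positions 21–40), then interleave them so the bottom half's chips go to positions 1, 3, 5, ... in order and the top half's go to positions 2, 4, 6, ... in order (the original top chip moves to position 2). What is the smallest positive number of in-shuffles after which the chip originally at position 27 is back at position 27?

20

Follow position 27 under repeated in-shuffles:
27 → 13 → 26 → 11 → 22 → 3 → 6 → 12 → 24 → 7 → 14 → 28 → 15 → 30 → 19 → 38 → 35 → 29 → 17 → 34 → 27
It first returns after 20 in-shuffles.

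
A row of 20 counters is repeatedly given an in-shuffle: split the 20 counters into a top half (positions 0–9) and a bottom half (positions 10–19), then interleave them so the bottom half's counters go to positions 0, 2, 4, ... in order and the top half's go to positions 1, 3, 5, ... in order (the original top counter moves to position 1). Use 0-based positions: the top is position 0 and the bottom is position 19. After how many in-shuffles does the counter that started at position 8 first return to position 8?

3

Follow position 8 under repeated in-shuffles:
8 → 17 → 14 → 8
It first returns after 3 in-shuffles.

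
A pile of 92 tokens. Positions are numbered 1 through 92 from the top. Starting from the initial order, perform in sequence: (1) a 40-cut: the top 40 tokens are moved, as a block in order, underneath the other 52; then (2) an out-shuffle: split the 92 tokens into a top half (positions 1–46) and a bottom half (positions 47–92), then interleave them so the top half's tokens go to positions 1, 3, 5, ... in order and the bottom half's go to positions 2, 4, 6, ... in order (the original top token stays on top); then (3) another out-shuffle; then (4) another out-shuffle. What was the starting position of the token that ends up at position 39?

22

Undo the operations in reverse order, starting from position 39:
  undo op 4 (out-shuffle, from top half): 39 ← 20
  undo op 3 (out-shuffle, from bottom half): 20 ← 56
  undo op 2 (out-shuffle, from bottom half): 56 ← 74
  undo op 1 (cut 40): 74 ← 22
So the token at position 39 came from original position 22.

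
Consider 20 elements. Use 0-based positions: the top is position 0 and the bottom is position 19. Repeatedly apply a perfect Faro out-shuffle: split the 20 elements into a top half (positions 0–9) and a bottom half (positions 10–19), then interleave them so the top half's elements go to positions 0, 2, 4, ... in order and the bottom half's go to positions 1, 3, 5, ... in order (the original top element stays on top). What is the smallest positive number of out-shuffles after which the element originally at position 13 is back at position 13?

18

Follow position 13 under repeated out-shuffles:
13 → 7 → 14 → 9 → 18 → 17 → 15 → 11 → 3 → 6 → 12 → 5 → 10 → 1 → 2 → 4 → 8 → 16 → 13
It first returns after 18 out-shuffles.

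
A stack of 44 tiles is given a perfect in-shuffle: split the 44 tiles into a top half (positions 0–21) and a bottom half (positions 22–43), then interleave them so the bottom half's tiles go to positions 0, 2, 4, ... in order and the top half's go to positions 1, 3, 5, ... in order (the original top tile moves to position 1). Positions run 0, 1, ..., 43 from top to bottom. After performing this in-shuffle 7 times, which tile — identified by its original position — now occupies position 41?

38

Work backwards from position 41, undoing one in-shuffle at a time:
41 ← 20 ← 32 ← 38 ← 41 ← 20 ← 32 ← 38
So the tile now at position 41 started at position 38.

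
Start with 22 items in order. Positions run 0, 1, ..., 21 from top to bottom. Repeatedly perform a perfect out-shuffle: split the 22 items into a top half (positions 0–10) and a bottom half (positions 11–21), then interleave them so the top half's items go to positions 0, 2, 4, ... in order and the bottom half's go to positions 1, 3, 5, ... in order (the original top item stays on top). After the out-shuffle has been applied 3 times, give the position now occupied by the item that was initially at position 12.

12

Track the item's position through each out-shuffle:
12 → 3 → 6 → 12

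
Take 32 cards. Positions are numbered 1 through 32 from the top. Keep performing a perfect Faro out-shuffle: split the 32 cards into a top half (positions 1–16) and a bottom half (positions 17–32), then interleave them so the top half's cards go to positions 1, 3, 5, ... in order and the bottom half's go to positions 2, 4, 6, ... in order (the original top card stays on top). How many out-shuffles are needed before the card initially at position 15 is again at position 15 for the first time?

Follow position 15 under repeated out-shuffles:
15 → 29 → 26 → 20 → 8 → 15
It first returns after 5 out-shuffles.

5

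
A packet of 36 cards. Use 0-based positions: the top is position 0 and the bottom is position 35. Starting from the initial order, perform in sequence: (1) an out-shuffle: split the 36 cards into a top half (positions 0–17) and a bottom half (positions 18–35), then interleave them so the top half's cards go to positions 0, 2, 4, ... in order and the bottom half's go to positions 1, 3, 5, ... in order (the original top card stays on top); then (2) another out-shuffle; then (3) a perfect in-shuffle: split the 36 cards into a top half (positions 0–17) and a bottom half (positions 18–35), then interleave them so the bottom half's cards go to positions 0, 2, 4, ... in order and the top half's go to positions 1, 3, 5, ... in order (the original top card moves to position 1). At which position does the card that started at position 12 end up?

27

Track the card from position 12 forward through each operation:
  after op 1 (out-shuffle): 12 → 24
  after op 2 (out-shuffle): 24 → 13
  after op 3 (in-shuffle): 13 → 27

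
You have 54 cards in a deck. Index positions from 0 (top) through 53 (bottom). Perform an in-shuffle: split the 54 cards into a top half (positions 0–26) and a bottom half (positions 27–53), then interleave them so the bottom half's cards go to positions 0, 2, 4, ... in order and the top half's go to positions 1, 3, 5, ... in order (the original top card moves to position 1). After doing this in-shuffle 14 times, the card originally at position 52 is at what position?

Track position through each in-shuffle: 52 → 50 → 46 → 38 → 22 → ... (continuing for 14 shuffles total) → 11.

11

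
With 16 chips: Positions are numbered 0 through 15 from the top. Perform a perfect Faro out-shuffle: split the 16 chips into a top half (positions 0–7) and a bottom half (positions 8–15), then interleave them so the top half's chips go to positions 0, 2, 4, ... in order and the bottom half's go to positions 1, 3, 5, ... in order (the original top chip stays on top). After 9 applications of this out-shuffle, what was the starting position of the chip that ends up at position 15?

15

Work backwards from position 15, undoing one out-shuffle at a time:
15 ← 15 ← 15 ← 15 ← 15 ← 15 ← 15 ← 15 ← 15 ← 15
So the chip now at position 15 started at position 15.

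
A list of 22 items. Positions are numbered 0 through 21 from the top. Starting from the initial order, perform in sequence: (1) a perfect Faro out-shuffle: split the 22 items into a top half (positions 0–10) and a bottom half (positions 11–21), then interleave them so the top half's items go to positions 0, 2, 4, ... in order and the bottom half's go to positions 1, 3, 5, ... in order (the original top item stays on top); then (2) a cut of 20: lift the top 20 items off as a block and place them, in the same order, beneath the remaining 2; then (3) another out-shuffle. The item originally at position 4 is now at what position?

Track the item from position 4 forward through each operation:
  after op 1 (out-shuffle): 4 → 8
  after op 2 (cut 20): 8 → 10
  after op 3 (out-shuffle): 10 → 20

20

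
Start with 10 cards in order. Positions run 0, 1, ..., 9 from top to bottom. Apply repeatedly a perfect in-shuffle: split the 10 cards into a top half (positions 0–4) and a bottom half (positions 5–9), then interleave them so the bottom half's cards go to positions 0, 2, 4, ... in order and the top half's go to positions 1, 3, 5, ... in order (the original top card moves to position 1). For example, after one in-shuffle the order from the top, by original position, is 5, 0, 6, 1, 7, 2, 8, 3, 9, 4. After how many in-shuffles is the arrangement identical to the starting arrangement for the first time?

10

The in-shuffle permutes the 10 positions with cycle lengths [10].
Every card is home exactly when every cycle has completed a whole number of laps, i.e. after lcm(10) = 10 in-shuffles.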